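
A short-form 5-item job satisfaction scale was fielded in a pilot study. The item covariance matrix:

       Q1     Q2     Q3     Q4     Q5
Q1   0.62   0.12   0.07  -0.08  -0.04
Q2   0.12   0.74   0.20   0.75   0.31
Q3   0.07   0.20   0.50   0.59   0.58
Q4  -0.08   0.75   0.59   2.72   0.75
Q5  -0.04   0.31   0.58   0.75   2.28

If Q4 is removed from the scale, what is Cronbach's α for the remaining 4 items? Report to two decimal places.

α = 0.50

Remaining items: Q1, Q2, Q3, Q5 (k = 4).
Σσ²ᵢ = 0.62 + 0.74 + 0.50 + 2.28 = 4.14
Var(T) = 4.14 + 2 × 1.24 = 6.62
α (item deleted) = (4/3)·(1 − 4.14/6.62) = 0.50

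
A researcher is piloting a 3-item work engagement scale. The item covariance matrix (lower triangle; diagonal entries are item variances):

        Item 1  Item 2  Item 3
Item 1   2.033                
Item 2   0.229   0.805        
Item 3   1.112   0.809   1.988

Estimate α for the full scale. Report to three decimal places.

α = 0.707

ΣVar(i) = 2.033 + 0.805 + 1.988 = 4.826
Sum of off-diagonal covariances = 2.150
σ²_T = 4.826 + 2 × 2.150 = 9.126
α = (k/(k−1))·(1 − ΣVar(i)/σ²_T) = (3/2)·(1 − 4.826/9.126) = 0.707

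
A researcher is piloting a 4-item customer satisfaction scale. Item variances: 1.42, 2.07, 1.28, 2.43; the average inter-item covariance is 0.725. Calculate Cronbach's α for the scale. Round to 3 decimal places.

Σσ²ᵢ = 1.42 + 2.07 + 1.28 + 2.43 = 7.20
Sum of the 6 distinct covariances = 6 × 0.725 = 4.350
total variance = Σσ²ᵢ + 2·Σcov = 7.20 + 2 × 4.350 = 15.900
α = (4/3)·(1 − 7.20/15.900) = 0.730

Cronbach's α = 0.730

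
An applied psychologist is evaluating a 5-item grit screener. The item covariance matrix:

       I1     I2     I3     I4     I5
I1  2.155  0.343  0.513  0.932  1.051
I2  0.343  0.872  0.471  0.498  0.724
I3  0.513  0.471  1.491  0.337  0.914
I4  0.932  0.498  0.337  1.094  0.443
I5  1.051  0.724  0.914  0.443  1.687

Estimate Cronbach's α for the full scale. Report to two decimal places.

Cronbach's α = 0.79

ΣVar(i) = 2.155 + 0.872 + 1.491 + 1.094 + 1.687 = 7.299
Sum of off-diagonal covariances = 6.226
σ²_T = 7.299 + 2 × 6.226 = 19.751
α = (k/(k−1))·(1 − ΣVar(i)/σ²_T) = (5/4)·(1 − 7.299/19.751) = 0.79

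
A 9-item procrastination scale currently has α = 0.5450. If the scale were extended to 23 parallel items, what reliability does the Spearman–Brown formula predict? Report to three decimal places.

Length factor m = 23/9 = 2.5556
α' = m·α / (1 + (m−1)·α)
   = 23/9 × 0.5450 / (1 + (23/9 − 1) × 0.5450)
   = 1.3928 / 1.8478 = 0.754

predicted reliability = 0.754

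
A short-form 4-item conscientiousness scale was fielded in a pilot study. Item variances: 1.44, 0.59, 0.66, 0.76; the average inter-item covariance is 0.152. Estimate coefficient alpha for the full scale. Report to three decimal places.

coefficient alpha = 0.461

sum of item variances = 1.44 + 0.59 + 0.66 + 0.76 = 3.45
Sum of the 6 distinct covariances = 6 × 0.152 = 0.912
total variance = sum of item variances + 2·Σcov = 3.45 + 2 × 0.912 = 5.274
α = (4/3)·(1 − 3.45/5.274) = 0.461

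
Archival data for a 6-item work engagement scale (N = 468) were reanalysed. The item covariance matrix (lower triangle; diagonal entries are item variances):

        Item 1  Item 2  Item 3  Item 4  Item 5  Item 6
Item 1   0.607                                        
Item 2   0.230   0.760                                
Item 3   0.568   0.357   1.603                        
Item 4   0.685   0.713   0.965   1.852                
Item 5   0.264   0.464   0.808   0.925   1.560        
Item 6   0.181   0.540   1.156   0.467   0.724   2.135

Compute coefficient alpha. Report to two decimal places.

sum of item variances = 0.607 + 0.760 + 1.603 + 1.852 + 1.560 + 2.135 = 8.517
Sum of off-diagonal covariances = 9.047
total variance = 8.517 + 2 × 9.047 = 26.611
α = (k/(k−1))·(1 − sum of item variances/total variance) = (6/5)·(1 − 8.517/26.611) = 0.82

α = 0.82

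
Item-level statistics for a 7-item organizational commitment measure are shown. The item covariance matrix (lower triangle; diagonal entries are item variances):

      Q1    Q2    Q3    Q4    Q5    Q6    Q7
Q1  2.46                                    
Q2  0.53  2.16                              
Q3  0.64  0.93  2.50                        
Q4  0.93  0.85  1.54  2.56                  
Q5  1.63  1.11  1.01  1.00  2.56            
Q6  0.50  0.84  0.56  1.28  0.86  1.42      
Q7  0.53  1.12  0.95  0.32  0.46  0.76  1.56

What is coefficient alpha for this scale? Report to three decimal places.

α = 0.825

sum of item variances = 2.46 + 2.16 + 2.50 + 2.56 + 2.56 + 1.42 + 1.56 = 15.22
Sum of the distinct covariances = 18.35
σ²_T = 15.22 + 2 × 18.35 = 51.92
α = (k/(k−1))·(1 − sum of item variances/σ²_T) = (7/6)·(1 − 15.22/51.92) = 0.825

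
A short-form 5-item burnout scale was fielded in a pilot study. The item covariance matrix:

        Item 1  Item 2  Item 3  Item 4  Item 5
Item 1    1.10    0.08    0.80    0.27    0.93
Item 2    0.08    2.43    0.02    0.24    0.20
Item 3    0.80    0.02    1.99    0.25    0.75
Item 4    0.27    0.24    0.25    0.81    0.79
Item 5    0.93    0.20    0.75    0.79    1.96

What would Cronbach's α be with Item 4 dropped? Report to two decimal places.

Remaining items: Item 1, Item 2, Item 3, Item 5 (k = 4).
ΣVar(i) = 1.10 + 2.43 + 1.99 + 1.96 = 7.48
σ²_T = 7.48 + 2 × 2.78 = 13.04
α (item deleted) = (4/3)·(1 − 7.48/13.04) = 0.57

Cronbach's α = 0.57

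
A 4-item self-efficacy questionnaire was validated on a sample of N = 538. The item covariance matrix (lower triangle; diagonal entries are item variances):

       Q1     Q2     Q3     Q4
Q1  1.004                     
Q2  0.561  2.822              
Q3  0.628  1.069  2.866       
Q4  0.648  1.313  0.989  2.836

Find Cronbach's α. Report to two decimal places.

sum of item variances = 1.004 + 2.822 + 2.866 + 2.836 = 9.528
Sum of the distinct covariances = 5.208
σ²_total = 9.528 + 2 × 5.208 = 19.944
α = (k/(k−1))·(1 − sum of item variances/σ²_total) = (4/3)·(1 − 9.528/19.944) = 0.70

Cronbach's α = 0.70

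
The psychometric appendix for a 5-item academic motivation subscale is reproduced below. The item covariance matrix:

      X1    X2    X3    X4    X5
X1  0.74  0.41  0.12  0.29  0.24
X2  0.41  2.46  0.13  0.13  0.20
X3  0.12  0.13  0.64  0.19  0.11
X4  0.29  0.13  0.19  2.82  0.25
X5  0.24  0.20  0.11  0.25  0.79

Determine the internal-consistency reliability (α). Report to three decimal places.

Σσᵢ² = 0.74 + 2.46 + 0.64 + 2.82 + 0.79 = 7.45
Sum of the distinct covariances = 2.07
Var(T) = 7.45 + 2 × 2.07 = 11.59
α = (k/(k−1))·(1 − Σσᵢ²/Var(T)) = (5/4)·(1 − 7.45/11.59) = 0.447

α = 0.447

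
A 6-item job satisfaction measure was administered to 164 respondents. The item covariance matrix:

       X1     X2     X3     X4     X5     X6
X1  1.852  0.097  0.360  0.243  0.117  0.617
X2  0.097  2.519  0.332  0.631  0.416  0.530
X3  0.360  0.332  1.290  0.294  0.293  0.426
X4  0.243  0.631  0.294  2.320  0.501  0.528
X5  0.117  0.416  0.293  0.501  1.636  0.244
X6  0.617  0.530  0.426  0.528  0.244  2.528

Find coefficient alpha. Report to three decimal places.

coefficient alpha = 0.577

sum of item variances = 1.852 + 2.519 + 1.290 + 2.320 + 1.636 + 2.528 = 12.145
Sum of the distinct covariances = 5.629
σ²_total = 12.145 + 2 × 5.629 = 23.403
α = (k/(k−1))·(1 − sum of item variances/σ²_total) = (6/5)·(1 − 12.145/23.403) = 0.577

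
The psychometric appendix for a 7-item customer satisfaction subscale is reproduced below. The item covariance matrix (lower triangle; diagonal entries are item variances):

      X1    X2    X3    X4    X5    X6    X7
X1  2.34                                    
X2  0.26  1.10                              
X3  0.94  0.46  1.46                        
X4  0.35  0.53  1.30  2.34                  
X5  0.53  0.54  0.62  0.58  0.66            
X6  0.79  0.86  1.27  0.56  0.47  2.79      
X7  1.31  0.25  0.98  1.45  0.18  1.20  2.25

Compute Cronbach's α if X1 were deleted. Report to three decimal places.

α = 0.816

Remaining items: X2, X3, X4, X5, X6, X7 (k = 6).
sum of item variances = 1.10 + 1.46 + 2.34 + 0.66 + 2.79 + 2.25 = 10.60
Var(T) = 10.60 + 2 × 11.25 = 33.10
α (item deleted) = (6/5)·(1 − 10.60/33.10) = 0.816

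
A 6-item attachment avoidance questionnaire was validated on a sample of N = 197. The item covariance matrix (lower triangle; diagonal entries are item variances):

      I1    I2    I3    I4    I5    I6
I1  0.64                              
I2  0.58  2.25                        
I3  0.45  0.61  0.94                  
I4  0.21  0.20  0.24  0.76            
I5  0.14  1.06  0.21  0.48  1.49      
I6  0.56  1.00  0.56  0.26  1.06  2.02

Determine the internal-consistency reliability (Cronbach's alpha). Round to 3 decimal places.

Cronbach's alpha = 0.784

Σσᵢ² = 0.64 + 2.25 + 0.94 + 0.76 + 1.49 + 2.02 = 8.10
Sum of off-diagonal covariances = 7.62
total variance = 8.10 + 2 × 7.62 = 23.34
α = (k/(k−1))·(1 − Σσᵢ²/total variance) = (6/5)·(1 − 8.10/23.34) = 0.784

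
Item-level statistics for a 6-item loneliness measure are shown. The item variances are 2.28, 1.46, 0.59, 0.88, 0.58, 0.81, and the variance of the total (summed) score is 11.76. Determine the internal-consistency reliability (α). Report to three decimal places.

α = 0.527

Σσᵢ² = 2.28 + 1.46 + 0.59 + 0.88 + 0.58 + 0.81 = 6.60
α = (k/(k−1))·(1 − Σσᵢ²/Var(T)) = (6/5)·(1 − 6.60/11.76) = 0.527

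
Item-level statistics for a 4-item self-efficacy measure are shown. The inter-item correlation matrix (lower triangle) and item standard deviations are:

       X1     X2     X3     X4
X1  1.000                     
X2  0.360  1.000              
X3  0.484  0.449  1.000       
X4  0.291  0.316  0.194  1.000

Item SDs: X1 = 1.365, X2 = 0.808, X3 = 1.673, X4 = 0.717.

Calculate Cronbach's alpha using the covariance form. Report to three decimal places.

Σσ²ᵢ = 1.365² + 0.808² + 1.673² + 0.717² = 5.8291
Covariances σ_ij = r_ij · s_i · s_j:
  σ(X1,X2) = 0.360 × 1.365 × 0.808 = 0.3971
  σ(X1,X3) = 0.484 × 1.365 × 1.673 = 1.1053
  σ(X1,X4) = 0.291 × 1.365 × 0.717 = 0.2848
  σ(X2,X3) = 0.449 × 0.808 × 1.673 = 0.6070
  σ(X2,X4) = 0.316 × 0.808 × 0.717 = 0.1831
  σ(X3,X4) = 0.194 × 1.673 × 0.717 = 0.2327
σ²_T = Σσ²ᵢ + 2·Σσ_ij = 5.8291 + 2 × 2.8100 = 11.4491
α = (4/3)·(1 − 5.8291/11.4491) = 0.654

α = 0.654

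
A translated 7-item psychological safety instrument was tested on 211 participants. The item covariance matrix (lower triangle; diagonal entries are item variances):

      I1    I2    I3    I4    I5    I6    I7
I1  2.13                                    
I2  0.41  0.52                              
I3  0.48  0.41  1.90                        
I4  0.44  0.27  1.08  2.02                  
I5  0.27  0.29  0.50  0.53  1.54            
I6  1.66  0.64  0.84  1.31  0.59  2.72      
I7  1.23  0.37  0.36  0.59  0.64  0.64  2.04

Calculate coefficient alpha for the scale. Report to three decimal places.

α = 0.791

sum of item variances = 2.13 + 0.52 + 1.90 + 2.02 + 1.54 + 2.72 + 2.04 = 12.87
Sum of off-diagonal covariances = 13.55
σ²_T = 12.87 + 2 × 13.55 = 39.97
α = (k/(k−1))·(1 − sum of item variances/σ²_T) = (7/6)·(1 − 12.87/39.97) = 0.791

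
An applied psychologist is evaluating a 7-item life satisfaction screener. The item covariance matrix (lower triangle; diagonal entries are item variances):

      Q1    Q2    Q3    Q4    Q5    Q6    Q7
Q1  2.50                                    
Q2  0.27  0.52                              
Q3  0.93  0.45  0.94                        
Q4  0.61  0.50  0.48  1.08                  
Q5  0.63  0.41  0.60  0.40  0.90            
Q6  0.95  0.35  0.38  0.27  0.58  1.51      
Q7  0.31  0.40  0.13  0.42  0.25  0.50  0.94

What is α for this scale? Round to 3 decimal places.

sum of item variances = 2.50 + 0.52 + 0.94 + 1.08 + 0.90 + 1.51 + 0.94 = 8.39
Sum of the distinct covariances = 9.82
σ²_T = 8.39 + 2 × 9.82 = 28.03
α = (k/(k−1))·(1 − sum of item variances/σ²_T) = (7/6)·(1 − 8.39/28.03) = 0.817

α = 0.817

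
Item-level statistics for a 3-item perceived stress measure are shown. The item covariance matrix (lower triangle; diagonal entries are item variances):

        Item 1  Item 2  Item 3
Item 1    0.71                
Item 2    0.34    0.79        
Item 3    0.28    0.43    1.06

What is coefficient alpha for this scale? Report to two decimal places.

coefficient alpha = 0.68

ΣVar(i) = 0.71 + 0.79 + 1.06 = 2.56
Sum of the distinct covariances = 1.05
Var(T) = 2.56 + 2 × 1.05 = 4.66
α = (k/(k−1))·(1 − ΣVar(i)/Var(T)) = (3/2)·(1 − 2.56/4.66) = 0.68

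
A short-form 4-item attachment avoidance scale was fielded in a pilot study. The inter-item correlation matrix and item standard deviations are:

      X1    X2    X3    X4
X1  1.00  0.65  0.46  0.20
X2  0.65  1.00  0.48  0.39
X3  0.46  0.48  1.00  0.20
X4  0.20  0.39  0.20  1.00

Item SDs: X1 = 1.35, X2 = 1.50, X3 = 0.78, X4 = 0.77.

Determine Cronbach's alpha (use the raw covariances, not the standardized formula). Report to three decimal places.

Σσ²ᵢ = 1.35² + 1.50² + 0.78² + 0.77² = 5.2738
Covariances σ_ij = r_ij · s_i · s_j:
  σ(X1,X2) = 0.65 × 1.35 × 1.50 = 1.3163
  σ(X1,X3) = 0.46 × 1.35 × 0.78 = 0.4844
  σ(X1,X4) = 0.20 × 1.35 × 0.77 = 0.2079
  σ(X2,X3) = 0.48 × 1.50 × 0.78 = 0.5616
  σ(X2,X4) = 0.39 × 1.50 × 0.77 = 0.4504
  σ(X3,X4) = 0.20 × 0.78 × 0.77 = 0.1201
σ²_T = Σσ²ᵢ + 2·Σσ_ij = 5.2738 + 2 × 3.1407 = 11.5552
α = (4/3)·(1 − 5.2738/11.5552) = 0.725

α = 0.725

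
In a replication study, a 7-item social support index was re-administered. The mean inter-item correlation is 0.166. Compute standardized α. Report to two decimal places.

Standardized α = k·r̄ / (1 + (k−1)·r̄) = 7 × 0.166 / (1 + 6 × 0.166)
  = 1.1620 / 1.9960 = 0.58

standardized α = 0.58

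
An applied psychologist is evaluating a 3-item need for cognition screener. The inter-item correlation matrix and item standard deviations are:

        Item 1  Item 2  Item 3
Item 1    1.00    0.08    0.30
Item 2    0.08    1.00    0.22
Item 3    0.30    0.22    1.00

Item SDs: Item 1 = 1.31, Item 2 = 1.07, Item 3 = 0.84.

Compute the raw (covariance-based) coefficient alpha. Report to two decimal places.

α = 0.40

Σσ²ᵢ = 1.31² + 1.07² + 0.84² = 3.5666
Covariances σ_ij = r_ij · s_i · s_j:
  σ(Item 1,Item 2) = 0.08 × 1.31 × 1.07 = 0.1121
  σ(Item 1,Item 3) = 0.30 × 1.31 × 0.84 = 0.3301
  σ(Item 2,Item 3) = 0.22 × 1.07 × 0.84 = 0.1977
σ²_T = Σσ²ᵢ + 2·Σσ_ij = 3.5666 + 2 × 0.6399 = 4.8464
α = (3/2)·(1 − 3.5666/4.8464) = 0.40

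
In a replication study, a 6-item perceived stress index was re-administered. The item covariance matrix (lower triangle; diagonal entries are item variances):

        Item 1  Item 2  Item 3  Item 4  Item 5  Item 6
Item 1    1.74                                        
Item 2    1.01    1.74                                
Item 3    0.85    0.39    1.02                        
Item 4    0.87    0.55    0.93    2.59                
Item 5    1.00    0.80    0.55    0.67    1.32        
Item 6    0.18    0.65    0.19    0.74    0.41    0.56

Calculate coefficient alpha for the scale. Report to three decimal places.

ΣVar(i) = 1.74 + 1.74 + 1.02 + 2.59 + 1.32 + 0.56 = 8.97
Sum of the distinct covariances = 9.79
σ²_total = 8.97 + 2 × 9.79 = 28.55
α = (k/(k−1))·(1 − ΣVar(i)/σ²_total) = (6/5)·(1 − 8.97/28.55) = 0.823

α = 0.823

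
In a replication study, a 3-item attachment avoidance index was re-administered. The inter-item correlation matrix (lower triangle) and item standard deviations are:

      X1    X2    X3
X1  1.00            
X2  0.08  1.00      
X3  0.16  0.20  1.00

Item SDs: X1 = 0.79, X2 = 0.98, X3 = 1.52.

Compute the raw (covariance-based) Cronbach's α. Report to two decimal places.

Σσ²ᵢ = 0.79² + 0.98² + 1.52² = 3.8949
Covariances σ_ij = r_ij · s_i · s_j:
  σ(X1,X2) = 0.08 × 0.79 × 0.98 = 0.0619
  σ(X1,X3) = 0.16 × 0.79 × 1.52 = 0.1921
  σ(X2,X3) = 0.20 × 0.98 × 1.52 = 0.2979
σ²_T = Σσ²ᵢ + 2·Σσ_ij = 3.8949 + 2 × 0.5519 = 4.9987
α = (3/2)·(1 − 3.8949/4.9987) = 0.33

α = 0.33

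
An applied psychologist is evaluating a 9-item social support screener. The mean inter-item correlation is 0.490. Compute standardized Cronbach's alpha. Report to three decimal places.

standardized Cronbach's alpha = 0.896

Standardized α = k·r̄ / (1 + (k−1)·r̄) = 9 × 0.490 / (1 + 8 × 0.490)
  = 4.4100 / 4.9200 = 0.896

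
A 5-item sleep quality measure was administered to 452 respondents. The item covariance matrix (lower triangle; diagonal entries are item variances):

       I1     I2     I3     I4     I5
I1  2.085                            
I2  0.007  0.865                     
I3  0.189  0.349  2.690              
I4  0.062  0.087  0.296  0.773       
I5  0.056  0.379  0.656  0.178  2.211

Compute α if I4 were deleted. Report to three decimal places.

α = 0.392

Remaining items: I1, I2, I3, I5 (k = 4).
ΣVar(i) = 2.085 + 0.865 + 2.690 + 2.211 = 7.851
Var(T) = 7.851 + 2 × 1.636 = 11.123
α (item deleted) = (4/3)·(1 − 7.851/11.123) = 0.392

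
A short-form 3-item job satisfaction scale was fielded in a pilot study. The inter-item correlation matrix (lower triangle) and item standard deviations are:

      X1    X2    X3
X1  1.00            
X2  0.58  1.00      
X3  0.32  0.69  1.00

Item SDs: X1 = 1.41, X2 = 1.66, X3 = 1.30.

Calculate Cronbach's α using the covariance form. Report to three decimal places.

Σσ²ᵢ = 1.41² + 1.66² + 1.30² = 6.4337
Covariances σ_ij = r_ij · s_i · s_j:
  σ(X1,X2) = 0.58 × 1.41 × 1.66 = 1.3575
  σ(X1,X3) = 0.32 × 1.41 × 1.30 = 0.5866
  σ(X2,X3) = 0.69 × 1.66 × 1.30 = 1.4890
σ²_T = Σσ²ᵢ + 2·Σσ_ij = 6.4337 + 2 × 3.4331 = 13.2999
α = (3/2)·(1 − 6.4337/13.2999) = 0.774

Cronbach's α = 0.774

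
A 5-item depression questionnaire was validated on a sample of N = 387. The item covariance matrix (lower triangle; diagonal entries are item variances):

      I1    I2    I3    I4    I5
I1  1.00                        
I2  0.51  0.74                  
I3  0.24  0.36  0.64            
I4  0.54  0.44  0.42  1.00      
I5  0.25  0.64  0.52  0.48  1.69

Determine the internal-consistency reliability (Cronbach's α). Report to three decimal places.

Cronbach's α = 0.793

Σσᵢ² = 1.00 + 0.74 + 0.64 + 1.00 + 1.69 = 5.07
Σ_{i<j} σ_ij = 4.40
Var(T) = 5.07 + 2 × 4.40 = 13.87
α = (k/(k−1))·(1 − Σσᵢ²/Var(T)) = (5/4)·(1 − 5.07/13.87) = 0.793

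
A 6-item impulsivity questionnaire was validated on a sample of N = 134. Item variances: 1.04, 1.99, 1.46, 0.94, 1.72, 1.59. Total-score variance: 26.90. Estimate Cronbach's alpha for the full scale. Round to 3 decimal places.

Σσ²ᵢ = 1.04 + 1.99 + 1.46 + 0.94 + 1.72 + 1.59 = 8.74
α = (k/(k−1))·(1 − Σσ²ᵢ/total variance) = (6/5)·(1 − 8.74/26.90) = 0.810

α = 0.810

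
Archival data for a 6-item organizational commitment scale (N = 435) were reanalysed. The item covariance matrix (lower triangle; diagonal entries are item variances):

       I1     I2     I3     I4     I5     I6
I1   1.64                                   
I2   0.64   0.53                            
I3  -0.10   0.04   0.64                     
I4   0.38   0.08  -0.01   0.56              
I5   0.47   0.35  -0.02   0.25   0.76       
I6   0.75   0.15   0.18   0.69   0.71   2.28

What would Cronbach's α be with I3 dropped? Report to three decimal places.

Remaining items: I1, I2, I4, I5, I6 (k = 5).
ΣVar(i) = 1.64 + 0.53 + 0.56 + 0.76 + 2.28 = 5.77
σ²_T = 5.77 + 2 × 4.47 = 14.71
α (item deleted) = (5/4)·(1 − 5.77/14.71) = 0.760

Cronbach's α = 0.760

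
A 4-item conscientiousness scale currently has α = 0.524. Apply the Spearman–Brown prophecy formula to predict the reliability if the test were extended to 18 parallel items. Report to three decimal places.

predicted reliability = 0.832

Length factor m = 18/4 = 4.5000
α' = m·α / (1 + (m−1)·α)
   = 18/4 × 0.524 / (1 + (18/4 − 1) × 0.524)
   = 2.3580 / 2.8340 = 0.832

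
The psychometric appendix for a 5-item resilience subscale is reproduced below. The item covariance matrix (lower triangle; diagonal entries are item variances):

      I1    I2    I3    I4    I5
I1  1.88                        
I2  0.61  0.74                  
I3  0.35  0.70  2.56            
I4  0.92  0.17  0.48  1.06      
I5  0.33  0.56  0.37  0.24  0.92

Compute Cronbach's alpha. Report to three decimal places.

sum of item variances = 1.88 + 0.74 + 2.56 + 1.06 + 0.92 = 7.16
Σ_{i<j} σ_ij = 4.73
Var(T) = 7.16 + 2 × 4.73 = 16.62
α = (k/(k−1))·(1 − sum of item variances/Var(T)) = (5/4)·(1 − 7.16/16.62) = 0.711

α = 0.711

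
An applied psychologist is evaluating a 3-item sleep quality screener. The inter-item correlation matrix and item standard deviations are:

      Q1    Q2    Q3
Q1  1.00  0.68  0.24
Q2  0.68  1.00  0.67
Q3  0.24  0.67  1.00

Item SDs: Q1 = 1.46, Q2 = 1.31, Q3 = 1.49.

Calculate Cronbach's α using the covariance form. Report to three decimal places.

Cronbach's α = 0.762

Σσ²ᵢ = 1.46² + 1.31² + 1.49² = 6.0678
Covariances σ_ij = r_ij · s_i · s_j:
  σ(Q1,Q2) = 0.68 × 1.46 × 1.31 = 1.3006
  σ(Q1,Q3) = 0.24 × 1.46 × 1.49 = 0.5221
  σ(Q2,Q3) = 0.67 × 1.31 × 1.49 = 1.3078
σ²_T = Σσ²ᵢ + 2·Σσ_ij = 6.0678 + 2 × 3.1305 = 12.3288
α = (3/2)·(1 − 6.0678/12.3288) = 0.762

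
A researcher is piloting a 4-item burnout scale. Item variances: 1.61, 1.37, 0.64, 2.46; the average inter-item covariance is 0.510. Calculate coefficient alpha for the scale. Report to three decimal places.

Σσᵢ² = 1.61 + 1.37 + 0.64 + 2.46 = 6.08
Sum of the 6 distinct covariances = 6 × 0.510 = 3.060
total variance = Σσᵢ² + 2·Σcov = 6.08 + 2 × 3.060 = 12.200
α = (4/3)·(1 − 6.08/12.200) = 0.669

α = 0.669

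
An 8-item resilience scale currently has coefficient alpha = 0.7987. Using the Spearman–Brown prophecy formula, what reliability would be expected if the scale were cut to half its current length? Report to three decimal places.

Length factor m = 1/2
α' = m·α / (1 − (1−m)·α)
   = 1/2 × 0.7987 / (1 − (1 − 1/2) × 0.7987)
   = 0.3993 / 0.6007 = 0.665

predicted reliability = 0.665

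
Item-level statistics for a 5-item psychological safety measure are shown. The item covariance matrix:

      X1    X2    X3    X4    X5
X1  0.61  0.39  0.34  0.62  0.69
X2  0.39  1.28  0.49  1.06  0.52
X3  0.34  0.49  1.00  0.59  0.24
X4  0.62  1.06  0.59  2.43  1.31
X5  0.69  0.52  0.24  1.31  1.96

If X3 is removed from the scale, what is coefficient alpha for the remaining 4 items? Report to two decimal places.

coefficient alpha = 0.79

Remaining items: X1, X2, X4, X5 (k = 4).
Σσᵢ² = 0.61 + 1.28 + 2.43 + 1.96 = 6.28
σ²_T = 6.28 + 2 × 4.59 = 15.46
α (item deleted) = (4/3)·(1 − 6.28/15.46) = 0.79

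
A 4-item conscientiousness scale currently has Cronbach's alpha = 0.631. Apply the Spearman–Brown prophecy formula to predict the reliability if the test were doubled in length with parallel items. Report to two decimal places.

predicted reliability = 0.77

Length factor m = 2
α' = m·α / (1 + (m−1)·α)
   = 2 × 0.631 / (1 + (2 − 1) × 0.631)
   = 1.2620 / 1.6310 = 0.77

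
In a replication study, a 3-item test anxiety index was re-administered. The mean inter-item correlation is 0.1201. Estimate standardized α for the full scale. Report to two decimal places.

Standardized α = k·r̄ / (1 + (k−1)·r̄) = 3 × 0.1201 / (1 + 2 × 0.1201)
  = 0.3603 / 1.2402 = 0.29

α = 0.29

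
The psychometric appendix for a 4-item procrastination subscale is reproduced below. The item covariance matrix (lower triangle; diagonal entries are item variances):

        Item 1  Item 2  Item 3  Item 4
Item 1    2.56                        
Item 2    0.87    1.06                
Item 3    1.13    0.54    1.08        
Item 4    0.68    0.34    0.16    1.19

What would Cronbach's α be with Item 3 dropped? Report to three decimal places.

Remaining items: Item 1, Item 2, Item 4 (k = 3).
Σσᵢ² = 2.56 + 1.06 + 1.19 = 4.81
total variance = 4.81 + 2 × 1.89 = 8.59
α (item deleted) = (3/2)·(1 − 4.81/8.59) = 0.660

α = 0.660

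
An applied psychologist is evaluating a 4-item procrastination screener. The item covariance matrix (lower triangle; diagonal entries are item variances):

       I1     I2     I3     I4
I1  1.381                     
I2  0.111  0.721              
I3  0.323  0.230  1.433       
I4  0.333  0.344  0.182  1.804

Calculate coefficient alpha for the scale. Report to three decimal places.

α = 0.484

Σσ²ᵢ = 1.381 + 0.721 + 1.433 + 1.804 = 5.339
Σ_{i<j} σ_ij = 1.523
σ²_T = 5.339 + 2 × 1.523 = 8.385
α = (k/(k−1))·(1 − Σσ²ᵢ/σ²_T) = (4/3)·(1 − 5.339/8.385) = 0.484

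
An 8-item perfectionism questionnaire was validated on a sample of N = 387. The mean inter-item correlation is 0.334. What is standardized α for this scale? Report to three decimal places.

Standardized α = k·r̄ / (1 + (k−1)·r̄) = 8 × 0.334 / (1 + 7 × 0.334)
  = 2.6720 / 3.3380 = 0.800

standardized α = 0.800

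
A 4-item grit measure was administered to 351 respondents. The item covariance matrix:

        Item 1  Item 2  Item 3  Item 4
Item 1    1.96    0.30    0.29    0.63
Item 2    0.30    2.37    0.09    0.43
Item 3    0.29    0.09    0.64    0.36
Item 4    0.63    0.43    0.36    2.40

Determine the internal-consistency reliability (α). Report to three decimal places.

α = 0.484

sum of item variances = 1.96 + 2.37 + 0.64 + 2.40 = 7.37
Sum of off-diagonal covariances = 2.10
total variance = 7.37 + 2 × 2.10 = 11.57
α = (k/(k−1))·(1 − sum of item variances/total variance) = (4/3)·(1 − 7.37/11.57) = 0.484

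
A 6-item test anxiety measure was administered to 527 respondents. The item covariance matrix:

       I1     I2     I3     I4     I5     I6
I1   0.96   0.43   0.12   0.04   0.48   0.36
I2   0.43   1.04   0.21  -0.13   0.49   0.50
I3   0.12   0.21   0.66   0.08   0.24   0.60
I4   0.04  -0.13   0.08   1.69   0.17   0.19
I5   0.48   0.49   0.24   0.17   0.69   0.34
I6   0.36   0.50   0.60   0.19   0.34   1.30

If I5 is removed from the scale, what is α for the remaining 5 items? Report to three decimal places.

Remaining items: I1, I2, I3, I4, I6 (k = 5).
sum of item variances = 0.96 + 1.04 + 0.66 + 1.69 + 1.30 = 5.65
total variance = 5.65 + 2 × 2.40 = 10.45
α (item deleted) = (5/4)·(1 − 5.65/10.45) = 0.574

α = 0.574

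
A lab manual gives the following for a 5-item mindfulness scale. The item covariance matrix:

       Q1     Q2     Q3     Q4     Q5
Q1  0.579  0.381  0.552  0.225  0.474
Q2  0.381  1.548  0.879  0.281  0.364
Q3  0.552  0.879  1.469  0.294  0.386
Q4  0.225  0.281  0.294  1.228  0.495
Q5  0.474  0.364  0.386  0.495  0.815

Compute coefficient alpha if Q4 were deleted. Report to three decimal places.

Remaining items: Q1, Q2, Q3, Q5 (k = 4).
Σσᵢ² = 0.579 + 1.548 + 1.469 + 0.815 = 4.411
Var(T) = 4.411 + 2 × 3.036 = 10.483
α (item deleted) = (4/3)·(1 − 4.411/10.483) = 0.772

coefficient alpha = 0.772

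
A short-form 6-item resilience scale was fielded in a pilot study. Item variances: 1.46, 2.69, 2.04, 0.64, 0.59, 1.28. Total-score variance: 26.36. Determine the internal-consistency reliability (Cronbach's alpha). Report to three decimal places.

ΣVar(i) = 1.46 + 2.69 + 2.04 + 0.64 + 0.59 + 1.28 = 8.70
α = (k/(k−1))·(1 − ΣVar(i)/total variance) = (6/5)·(1 − 8.70/26.36) = 0.804

Cronbach's alpha = 0.804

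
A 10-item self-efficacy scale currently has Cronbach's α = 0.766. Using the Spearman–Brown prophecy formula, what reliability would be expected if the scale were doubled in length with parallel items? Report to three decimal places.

Length factor m = 2
α' = m·α / (1 + (m−1)·α)
   = 2 × 0.766 / (1 + (2 − 1) × 0.766)
   = 1.5320 / 1.7660 = 0.867

predicted reliability = 0.867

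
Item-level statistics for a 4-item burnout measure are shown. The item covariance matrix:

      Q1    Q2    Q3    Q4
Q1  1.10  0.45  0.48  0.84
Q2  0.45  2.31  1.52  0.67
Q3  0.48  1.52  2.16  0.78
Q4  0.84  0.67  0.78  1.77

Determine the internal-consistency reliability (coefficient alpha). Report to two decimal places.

coefficient alpha = 0.75

ΣVar(i) = 1.10 + 2.31 + 2.16 + 1.77 = 7.34
Σ_{i<j} σ_ij = 4.74
σ²_total = 7.34 + 2 × 4.74 = 16.82
α = (k/(k−1))·(1 − ΣVar(i)/σ²_total) = (4/3)·(1 − 7.34/16.82) = 0.75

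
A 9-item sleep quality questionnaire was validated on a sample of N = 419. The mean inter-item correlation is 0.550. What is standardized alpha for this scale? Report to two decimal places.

Standardized α = k·r̄ / (1 + (k−1)·r̄) = 9 × 0.550 / (1 + 8 × 0.550)
  = 4.9500 / 5.4000 = 0.92

standardized alpha = 0.92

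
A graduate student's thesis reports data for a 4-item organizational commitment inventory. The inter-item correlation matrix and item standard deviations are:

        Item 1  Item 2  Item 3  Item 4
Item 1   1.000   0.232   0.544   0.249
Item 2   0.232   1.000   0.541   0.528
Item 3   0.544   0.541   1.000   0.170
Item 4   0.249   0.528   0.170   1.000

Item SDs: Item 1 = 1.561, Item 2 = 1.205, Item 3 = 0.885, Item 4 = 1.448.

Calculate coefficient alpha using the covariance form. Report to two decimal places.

Σσ²ᵢ = 1.561² + 1.205² + 0.885² + 1.448² = 6.7687
Covariances σ_ij = r_ij · s_i · s_j:
  σ(Item 1,Item 2) = 0.232 × 1.561 × 1.205 = 0.4364
  σ(Item 1,Item 3) = 0.544 × 1.561 × 0.885 = 0.7515
  σ(Item 1,Item 4) = 0.249 × 1.561 × 1.448 = 0.5628
  σ(Item 2,Item 3) = 0.541 × 1.205 × 0.885 = 0.5769
  σ(Item 2,Item 4) = 0.528 × 1.205 × 1.448 = 0.9213
  σ(Item 3,Item 4) = 0.170 × 0.885 × 1.448 = 0.2179
σ²_T = Σσ²ᵢ + 2·Σσ_ij = 6.7687 + 2 × 3.4668 = 13.7023
α = (4/3)·(1 − 6.7687/13.7023) = 0.67

coefficient alpha = 0.67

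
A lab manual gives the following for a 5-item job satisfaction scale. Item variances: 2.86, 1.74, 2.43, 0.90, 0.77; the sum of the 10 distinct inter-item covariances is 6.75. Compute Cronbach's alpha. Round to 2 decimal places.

sum of item variances = 2.86 + 1.74 + 2.43 + 0.90 + 0.77 = 8.70
Sum of distinct covariances = 6.75
σ²_T = sum of item variances + 2·Σcov = 8.70 + 2 × 6.75 = 22.20
α = (5/4)·(1 − 8.70/22.20) = 0.76

Cronbach's alpha = 0.76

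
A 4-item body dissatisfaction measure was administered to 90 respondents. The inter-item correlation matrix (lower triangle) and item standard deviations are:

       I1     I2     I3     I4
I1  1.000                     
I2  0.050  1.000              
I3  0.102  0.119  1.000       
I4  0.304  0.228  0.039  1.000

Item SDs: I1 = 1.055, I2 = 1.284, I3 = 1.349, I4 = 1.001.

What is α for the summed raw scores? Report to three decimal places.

α = 0.373

Σσ²ᵢ = 1.055² + 1.284² + 1.349² + 1.001² = 5.5835
Covariances σ_ij = r_ij · s_i · s_j:
  σ(I1,I2) = 0.050 × 1.055 × 1.284 = 0.0677
  σ(I1,I3) = 0.102 × 1.055 × 1.349 = 0.1452
  σ(I1,I4) = 0.304 × 1.055 × 1.001 = 0.3210
  σ(I2,I3) = 0.119 × 1.284 × 1.349 = 0.2061
  σ(I2,I4) = 0.228 × 1.284 × 1.001 = 0.2930
  σ(I3,I4) = 0.039 × 1.349 × 1.001 = 0.0527
σ²_T = Σσ²ᵢ + 2·Σσ_ij = 5.5835 + 2 × 1.0857 = 7.7549
α = (4/3)·(1 − 5.5835/7.7549) = 0.373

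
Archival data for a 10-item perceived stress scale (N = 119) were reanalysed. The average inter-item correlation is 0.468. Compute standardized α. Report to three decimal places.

Standardized α = k·r̄ / (1 + (k−1)·r̄) = 10 × 0.468 / (1 + 9 × 0.468)
  = 4.6800 / 5.2120 = 0.898

standardized α = 0.898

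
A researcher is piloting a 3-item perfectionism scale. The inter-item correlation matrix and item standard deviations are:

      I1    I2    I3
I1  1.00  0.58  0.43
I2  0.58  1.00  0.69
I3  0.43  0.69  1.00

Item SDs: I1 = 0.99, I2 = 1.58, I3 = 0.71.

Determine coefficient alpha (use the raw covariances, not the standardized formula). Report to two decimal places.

coefficient alpha = 0.75

Σσ²ᵢ = 0.99² + 1.58² + 0.71² = 3.9806
Covariances σ_ij = r_ij · s_i · s_j:
  σ(I1,I2) = 0.58 × 0.99 × 1.58 = 0.9072
  σ(I1,I3) = 0.43 × 0.99 × 0.71 = 0.3022
  σ(I2,I3) = 0.69 × 1.58 × 0.71 = 0.7740
σ²_T = Σσ²ᵢ + 2·Σσ_ij = 3.9806 + 2 × 1.9834 = 7.9474
α = (3/2)·(1 − 3.9806/7.9474) = 0.75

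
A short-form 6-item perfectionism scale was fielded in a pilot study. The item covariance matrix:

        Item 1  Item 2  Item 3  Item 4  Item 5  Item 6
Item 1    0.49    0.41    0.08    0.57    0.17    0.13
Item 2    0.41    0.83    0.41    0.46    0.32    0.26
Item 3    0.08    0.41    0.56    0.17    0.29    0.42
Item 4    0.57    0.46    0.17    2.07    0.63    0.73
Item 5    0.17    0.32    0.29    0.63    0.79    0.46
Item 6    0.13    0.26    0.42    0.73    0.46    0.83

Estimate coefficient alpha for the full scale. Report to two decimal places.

Σσ²ᵢ = 0.49 + 0.83 + 0.56 + 2.07 + 0.79 + 0.83 = 5.57
Sum of off-diagonal covariances = 5.51
Var(T) = 5.57 + 2 × 5.51 = 16.59
α = (k/(k−1))·(1 − Σσ²ᵢ/Var(T)) = (6/5)·(1 − 5.57/16.59) = 0.80

α = 0.80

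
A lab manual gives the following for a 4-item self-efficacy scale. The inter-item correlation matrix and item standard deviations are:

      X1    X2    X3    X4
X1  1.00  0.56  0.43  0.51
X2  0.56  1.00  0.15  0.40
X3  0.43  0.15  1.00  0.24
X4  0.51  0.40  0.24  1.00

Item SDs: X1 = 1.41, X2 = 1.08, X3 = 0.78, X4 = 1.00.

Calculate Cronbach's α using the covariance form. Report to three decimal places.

Σσ²ᵢ = 1.41² + 1.08² + 0.78² + 1.00² = 4.7629
Covariances σ_ij = r_ij · s_i · s_j:
  σ(X1,X2) = 0.56 × 1.41 × 1.08 = 0.8528
  σ(X1,X3) = 0.43 × 1.41 × 0.78 = 0.4729
  σ(X1,X4) = 0.51 × 1.41 × 1.00 = 0.7191
  σ(X2,X3) = 0.15 × 1.08 × 0.78 = 0.1264
  σ(X2,X4) = 0.40 × 1.08 × 1.00 = 0.4320
  σ(X3,X4) = 0.24 × 0.78 × 1.00 = 0.1872
σ²_T = Σσ²ᵢ + 2·Σσ_ij = 4.7629 + 2 × 2.7904 = 10.3437
α = (4/3)·(1 − 4.7629/10.3437) = 0.719

Cronbach's α = 0.719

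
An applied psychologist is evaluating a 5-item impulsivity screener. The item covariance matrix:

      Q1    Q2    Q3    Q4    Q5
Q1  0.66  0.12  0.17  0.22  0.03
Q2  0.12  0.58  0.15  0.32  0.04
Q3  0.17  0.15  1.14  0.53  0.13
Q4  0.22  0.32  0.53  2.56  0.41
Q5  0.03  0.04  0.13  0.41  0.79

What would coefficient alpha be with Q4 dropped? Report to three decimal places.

α = 0.384

Remaining items: Q1, Q2, Q3, Q5 (k = 4).
ΣVar(i) = 0.66 + 0.58 + 1.14 + 0.79 = 3.17
total variance = 3.17 + 2 × 0.64 = 4.45
α (item deleted) = (4/3)·(1 − 3.17/4.45) = 0.384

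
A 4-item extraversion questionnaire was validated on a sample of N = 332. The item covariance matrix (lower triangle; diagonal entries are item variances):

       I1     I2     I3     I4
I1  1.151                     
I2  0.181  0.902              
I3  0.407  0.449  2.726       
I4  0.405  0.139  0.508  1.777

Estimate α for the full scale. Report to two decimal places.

Σσᵢ² = 1.151 + 0.902 + 2.726 + 1.777 = 6.556
Sum of off-diagonal covariances = 2.089
total variance = 6.556 + 2 × 2.089 = 10.734
α = (k/(k−1))·(1 − Σσᵢ²/total variance) = (4/3)·(1 − 6.556/10.734) = 0.52

α = 0.52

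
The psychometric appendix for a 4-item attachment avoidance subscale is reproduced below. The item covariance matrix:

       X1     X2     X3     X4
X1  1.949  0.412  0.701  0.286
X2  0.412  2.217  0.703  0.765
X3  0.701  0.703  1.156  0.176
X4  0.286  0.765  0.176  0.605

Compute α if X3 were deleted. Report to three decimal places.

α = 0.570

Remaining items: X1, X2, X4 (k = 3).
Σσᵢ² = 1.949 + 2.217 + 0.605 = 4.771
σ²_T = 4.771 + 2 × 1.463 = 7.697
α (item deleted) = (3/2)·(1 − 4.771/7.697) = 0.570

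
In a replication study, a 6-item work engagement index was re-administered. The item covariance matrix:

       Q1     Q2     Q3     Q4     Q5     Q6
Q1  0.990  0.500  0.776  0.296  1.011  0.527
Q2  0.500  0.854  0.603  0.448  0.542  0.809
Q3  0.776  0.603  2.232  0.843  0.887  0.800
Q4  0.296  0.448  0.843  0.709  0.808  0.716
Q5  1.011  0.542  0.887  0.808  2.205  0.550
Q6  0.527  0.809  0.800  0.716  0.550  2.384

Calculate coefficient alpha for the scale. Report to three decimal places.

coefficient alpha = 0.820

Σσ²ᵢ = 0.990 + 0.854 + 2.232 + 0.709 + 2.205 + 2.384 = 9.374
Sum of off-diagonal covariances = 10.116
total variance = 9.374 + 2 × 10.116 = 29.606
α = (k/(k−1))·(1 − Σσ²ᵢ/total variance) = (6/5)·(1 − 9.374/29.606) = 0.820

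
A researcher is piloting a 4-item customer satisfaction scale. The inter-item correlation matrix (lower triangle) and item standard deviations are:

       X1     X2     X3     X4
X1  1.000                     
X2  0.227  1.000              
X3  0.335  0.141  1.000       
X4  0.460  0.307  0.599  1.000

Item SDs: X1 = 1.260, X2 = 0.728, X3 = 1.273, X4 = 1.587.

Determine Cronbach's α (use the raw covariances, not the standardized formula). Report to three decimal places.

Σσ²ᵢ = 1.260² + 0.728² + 1.273² + 1.587² = 6.2567
Covariances σ_ij = r_ij · s_i · s_j:
  σ(X1,X2) = 0.227 × 1.260 × 0.728 = 0.2082
  σ(X1,X3) = 0.335 × 1.260 × 1.273 = 0.5373
  σ(X1,X4) = 0.460 × 1.260 × 1.587 = 0.9198
  σ(X2,X3) = 0.141 × 0.728 × 1.273 = 0.1307
  σ(X2,X4) = 0.307 × 0.728 × 1.587 = 0.3547
  σ(X3,X4) = 0.599 × 1.273 × 1.587 = 1.2101
σ²_T = Σσ²ᵢ + 2·Σσ_ij = 6.2567 + 2 × 3.3608 = 12.9783
α = (4/3)·(1 − 6.2567/12.9783) = 0.691

α = 0.691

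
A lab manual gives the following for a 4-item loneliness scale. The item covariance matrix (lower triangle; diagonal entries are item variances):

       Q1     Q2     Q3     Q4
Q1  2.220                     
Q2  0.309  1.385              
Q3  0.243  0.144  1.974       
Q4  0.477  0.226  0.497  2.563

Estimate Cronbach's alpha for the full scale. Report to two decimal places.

ΣVar(i) = 2.220 + 1.385 + 1.974 + 2.563 = 8.142
Sum of the distinct covariances = 1.896
σ²_total = 8.142 + 2 × 1.896 = 11.934
α = (k/(k−1))·(1 − ΣVar(i)/σ²_total) = (4/3)·(1 − 8.142/11.934) = 0.42

α = 0.42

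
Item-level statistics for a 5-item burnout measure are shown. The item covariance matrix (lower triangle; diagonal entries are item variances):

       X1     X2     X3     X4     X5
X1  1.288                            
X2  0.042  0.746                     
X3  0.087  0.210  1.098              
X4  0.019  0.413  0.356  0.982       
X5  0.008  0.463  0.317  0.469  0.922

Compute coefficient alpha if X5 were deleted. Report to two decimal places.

α = 0.47

Remaining items: X1, X2, X3, X4 (k = 4).
Σσ²ᵢ = 1.288 + 0.746 + 1.098 + 0.982 = 4.114
Var(T) = 4.114 + 2 × 1.127 = 6.368
α (item deleted) = (4/3)·(1 − 4.114/6.368) = 0.47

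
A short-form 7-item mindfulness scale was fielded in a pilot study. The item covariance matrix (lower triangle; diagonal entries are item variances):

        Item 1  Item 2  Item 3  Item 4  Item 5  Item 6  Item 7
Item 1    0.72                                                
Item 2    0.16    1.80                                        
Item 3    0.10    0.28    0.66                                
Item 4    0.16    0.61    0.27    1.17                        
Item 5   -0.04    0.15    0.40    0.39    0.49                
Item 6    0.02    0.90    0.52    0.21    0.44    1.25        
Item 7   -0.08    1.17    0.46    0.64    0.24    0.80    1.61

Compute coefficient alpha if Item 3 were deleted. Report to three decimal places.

Remaining items: Item 1, Item 2, Item 4, Item 5, Item 6, Item 7 (k = 6).
Σσ²ᵢ = 0.72 + 1.80 + 1.17 + 0.49 + 1.25 + 1.61 = 7.04
Var(T) = 7.04 + 2 × 5.77 = 18.58
α (item deleted) = (6/5)·(1 − 7.04/18.58) = 0.745

coefficient alpha = 0.745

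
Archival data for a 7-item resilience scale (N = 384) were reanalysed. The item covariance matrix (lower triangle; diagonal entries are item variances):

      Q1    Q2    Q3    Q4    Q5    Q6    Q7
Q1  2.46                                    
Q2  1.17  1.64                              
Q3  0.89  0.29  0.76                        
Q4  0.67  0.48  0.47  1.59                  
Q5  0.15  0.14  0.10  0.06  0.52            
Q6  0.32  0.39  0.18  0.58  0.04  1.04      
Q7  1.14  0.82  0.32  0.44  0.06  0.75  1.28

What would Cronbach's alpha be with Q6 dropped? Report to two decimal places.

Cronbach's alpha = 0.76

Remaining items: Q1, Q2, Q3, Q4, Q5, Q7 (k = 6).
ΣVar(i) = 2.46 + 1.64 + 0.76 + 1.59 + 0.52 + 1.28 = 8.25
Var(T) = 8.25 + 2 × 7.20 = 22.65
α (item deleted) = (6/5)·(1 − 8.25/22.65) = 0.76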